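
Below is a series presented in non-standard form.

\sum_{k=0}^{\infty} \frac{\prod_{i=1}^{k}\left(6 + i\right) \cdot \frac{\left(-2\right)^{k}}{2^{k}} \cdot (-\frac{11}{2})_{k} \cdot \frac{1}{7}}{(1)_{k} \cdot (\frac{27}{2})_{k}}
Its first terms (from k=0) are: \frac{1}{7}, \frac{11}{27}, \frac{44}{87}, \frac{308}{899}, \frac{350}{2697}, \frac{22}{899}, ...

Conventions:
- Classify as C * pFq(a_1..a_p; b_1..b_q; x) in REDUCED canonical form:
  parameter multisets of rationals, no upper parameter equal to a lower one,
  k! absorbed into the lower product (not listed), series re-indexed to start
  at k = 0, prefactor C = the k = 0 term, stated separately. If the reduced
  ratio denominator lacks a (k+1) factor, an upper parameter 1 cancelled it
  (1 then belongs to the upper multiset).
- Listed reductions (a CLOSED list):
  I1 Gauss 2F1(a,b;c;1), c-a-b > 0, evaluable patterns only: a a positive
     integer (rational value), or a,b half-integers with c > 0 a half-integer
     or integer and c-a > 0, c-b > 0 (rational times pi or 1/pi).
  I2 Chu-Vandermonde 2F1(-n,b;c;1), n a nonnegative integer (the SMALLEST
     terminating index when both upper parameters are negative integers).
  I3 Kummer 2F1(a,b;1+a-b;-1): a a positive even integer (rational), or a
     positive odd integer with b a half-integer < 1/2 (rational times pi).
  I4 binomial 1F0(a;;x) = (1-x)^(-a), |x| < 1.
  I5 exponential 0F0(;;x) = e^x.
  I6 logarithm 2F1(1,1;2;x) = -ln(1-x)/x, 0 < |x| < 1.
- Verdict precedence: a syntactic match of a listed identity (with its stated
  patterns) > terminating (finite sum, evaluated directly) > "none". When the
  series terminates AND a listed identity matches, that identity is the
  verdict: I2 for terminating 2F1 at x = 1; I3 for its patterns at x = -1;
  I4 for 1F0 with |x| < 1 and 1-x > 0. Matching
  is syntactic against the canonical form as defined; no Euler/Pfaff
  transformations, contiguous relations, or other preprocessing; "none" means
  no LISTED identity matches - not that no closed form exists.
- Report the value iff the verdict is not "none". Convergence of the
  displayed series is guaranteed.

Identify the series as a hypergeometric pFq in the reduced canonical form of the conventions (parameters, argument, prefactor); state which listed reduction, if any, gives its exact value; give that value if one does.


Reduced: x = -1, 2F1, upper = {-\frac{11}{2}, 7}, lower = {\frac{27}{2}}, C = \frac{1}{7}. Verdict at x = -1: Kummer's theorem (I3) matches (x = -1; c = \frac{27}{2} equals 1+a-b for upper {-\frac{11}{2}, 7}: listed pattern). Hence: \frac{132793375}{268435456} \cdot \pi.

Key observation: with t_0 = \frac{1}{7}, the two k-th powers (prefactor 1/7) combine into one argument.
Step ratio: r(k) = -1 * (k-\frac{11}{2}) (k+7) / [(k+\frac{27}{2}) (k+1)] - rational in k. x = -1; t_0 = \frac{1}{7}; negate the roots.


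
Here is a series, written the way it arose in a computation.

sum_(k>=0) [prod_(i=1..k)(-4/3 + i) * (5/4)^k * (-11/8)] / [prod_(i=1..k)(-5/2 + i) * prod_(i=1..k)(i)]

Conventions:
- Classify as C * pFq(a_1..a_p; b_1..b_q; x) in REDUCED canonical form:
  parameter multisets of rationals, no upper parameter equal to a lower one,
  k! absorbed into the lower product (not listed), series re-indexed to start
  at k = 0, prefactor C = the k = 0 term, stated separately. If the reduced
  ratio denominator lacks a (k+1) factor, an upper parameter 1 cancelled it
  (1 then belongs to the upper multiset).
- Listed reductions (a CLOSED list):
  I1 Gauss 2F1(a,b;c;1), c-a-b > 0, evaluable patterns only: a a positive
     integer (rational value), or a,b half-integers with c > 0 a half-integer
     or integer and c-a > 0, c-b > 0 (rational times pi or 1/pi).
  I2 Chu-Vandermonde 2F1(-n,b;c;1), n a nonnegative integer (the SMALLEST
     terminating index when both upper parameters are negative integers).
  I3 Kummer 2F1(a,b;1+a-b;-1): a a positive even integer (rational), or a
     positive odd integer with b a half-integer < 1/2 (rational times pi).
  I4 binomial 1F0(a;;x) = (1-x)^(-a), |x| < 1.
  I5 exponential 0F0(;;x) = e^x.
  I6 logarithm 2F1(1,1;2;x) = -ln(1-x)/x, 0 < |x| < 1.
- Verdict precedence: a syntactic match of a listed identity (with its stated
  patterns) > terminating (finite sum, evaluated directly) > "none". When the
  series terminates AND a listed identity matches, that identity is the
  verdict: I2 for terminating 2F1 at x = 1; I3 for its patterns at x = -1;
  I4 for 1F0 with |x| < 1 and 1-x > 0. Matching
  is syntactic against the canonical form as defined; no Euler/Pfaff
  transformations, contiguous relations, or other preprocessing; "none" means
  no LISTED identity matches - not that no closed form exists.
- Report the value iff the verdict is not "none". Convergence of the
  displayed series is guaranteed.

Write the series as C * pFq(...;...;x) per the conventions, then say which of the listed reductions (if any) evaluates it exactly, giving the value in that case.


With C = -11/8: the canonical form is 1F1(-1/3; -3/2; 5/4). Verdict: none (x = 5/4): each listed identity misses the multisets {-1/3} ; {-3/2}.

Structural cue: from the first term -11/8: the product of the first k integers (C = -11/8) is k!.
Adjacent-term ratio: r(k) = (5/4) * (k-1/3) / [(k-3/2) (k+1)] - rational; roots negated = parameters, x = (5/4), C = -11/8.


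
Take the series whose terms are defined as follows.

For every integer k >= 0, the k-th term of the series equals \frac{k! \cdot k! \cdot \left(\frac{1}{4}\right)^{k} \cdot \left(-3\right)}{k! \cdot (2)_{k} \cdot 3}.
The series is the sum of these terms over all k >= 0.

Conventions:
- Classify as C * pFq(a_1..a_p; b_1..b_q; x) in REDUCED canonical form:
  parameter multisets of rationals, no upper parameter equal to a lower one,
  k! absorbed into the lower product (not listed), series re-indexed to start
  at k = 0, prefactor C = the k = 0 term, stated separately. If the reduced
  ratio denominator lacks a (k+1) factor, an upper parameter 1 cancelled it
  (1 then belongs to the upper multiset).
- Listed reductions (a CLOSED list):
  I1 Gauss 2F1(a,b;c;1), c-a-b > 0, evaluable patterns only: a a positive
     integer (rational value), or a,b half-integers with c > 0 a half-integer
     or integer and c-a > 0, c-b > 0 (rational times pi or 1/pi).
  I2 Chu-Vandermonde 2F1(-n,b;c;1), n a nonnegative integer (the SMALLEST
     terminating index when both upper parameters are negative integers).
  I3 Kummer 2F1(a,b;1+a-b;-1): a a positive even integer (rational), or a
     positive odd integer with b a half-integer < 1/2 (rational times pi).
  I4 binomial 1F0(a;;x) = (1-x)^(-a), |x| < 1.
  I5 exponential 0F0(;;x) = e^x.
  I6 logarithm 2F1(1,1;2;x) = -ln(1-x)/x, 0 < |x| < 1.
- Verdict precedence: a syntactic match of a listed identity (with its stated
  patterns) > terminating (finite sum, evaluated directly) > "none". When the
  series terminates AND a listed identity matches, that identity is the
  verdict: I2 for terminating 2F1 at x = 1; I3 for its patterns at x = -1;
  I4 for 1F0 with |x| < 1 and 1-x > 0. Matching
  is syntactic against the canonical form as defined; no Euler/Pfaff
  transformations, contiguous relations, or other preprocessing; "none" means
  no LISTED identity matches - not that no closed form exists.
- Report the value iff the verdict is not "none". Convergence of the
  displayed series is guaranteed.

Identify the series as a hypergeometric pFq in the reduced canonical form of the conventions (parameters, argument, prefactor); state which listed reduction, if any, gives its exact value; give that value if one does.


Prefactor -1, argument \frac{1}{4}: 2F1 with upper {1, 1} over lower {2}. Verdict: the I6 logarithm reduction applies (the logarithm: parameters (1,1;2), x = \frac{1}{4}). Sum: 4 \cdot \ln\left(\frac{3}{4}\right).

Structural cue: t_0 being -1, the constant factors (prefactor -1) combine into one prefactor.
Consecutive-term ratio: r(k) = \frac{1}{4} * (k+1) (k+1) / [(k+2) (k+1)] - rational in k, leading ratio \frac{1}{4}; with t_0 = -1, classification follows.


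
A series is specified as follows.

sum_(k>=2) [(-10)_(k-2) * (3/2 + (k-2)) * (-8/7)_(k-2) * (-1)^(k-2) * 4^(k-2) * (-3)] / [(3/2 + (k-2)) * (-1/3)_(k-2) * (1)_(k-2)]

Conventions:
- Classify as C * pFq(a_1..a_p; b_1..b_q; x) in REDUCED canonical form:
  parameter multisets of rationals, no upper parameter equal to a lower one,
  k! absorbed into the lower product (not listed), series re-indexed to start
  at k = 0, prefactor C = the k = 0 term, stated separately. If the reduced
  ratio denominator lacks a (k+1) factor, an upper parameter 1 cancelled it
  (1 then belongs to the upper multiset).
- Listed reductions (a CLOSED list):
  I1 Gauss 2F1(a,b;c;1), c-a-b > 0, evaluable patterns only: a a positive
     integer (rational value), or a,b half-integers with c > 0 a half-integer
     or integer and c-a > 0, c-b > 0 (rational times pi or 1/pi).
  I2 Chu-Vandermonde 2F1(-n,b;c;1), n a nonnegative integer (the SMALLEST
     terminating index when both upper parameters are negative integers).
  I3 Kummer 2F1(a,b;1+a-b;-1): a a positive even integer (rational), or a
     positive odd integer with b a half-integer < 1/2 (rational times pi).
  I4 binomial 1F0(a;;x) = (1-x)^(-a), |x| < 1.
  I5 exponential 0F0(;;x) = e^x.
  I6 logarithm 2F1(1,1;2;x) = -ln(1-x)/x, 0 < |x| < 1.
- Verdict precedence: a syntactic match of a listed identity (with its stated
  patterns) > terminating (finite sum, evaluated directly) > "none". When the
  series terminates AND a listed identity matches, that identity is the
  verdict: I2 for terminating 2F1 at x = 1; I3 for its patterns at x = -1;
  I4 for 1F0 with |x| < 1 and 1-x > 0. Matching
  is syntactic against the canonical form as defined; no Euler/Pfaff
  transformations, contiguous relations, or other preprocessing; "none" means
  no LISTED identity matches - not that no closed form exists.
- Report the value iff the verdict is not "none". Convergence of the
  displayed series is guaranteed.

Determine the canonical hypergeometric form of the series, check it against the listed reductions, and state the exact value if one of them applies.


Classification (C = -3): 2F1 with upper {-10, -8/7}, lower {-1/3}, argument x = -4. Verdict: terminating - upper parameter -10 makes this a finite sum (last index 10), evaluated exactly. Exact value: 1929809033288744271/500263665979.

First insight: from the first term -3: the (-1)^k factor (C = -3, x = -4) folds into the argument's sign.
Term ratio: r(k) = (-4) * (k-10) (k-8/7) / [(k-1/3) (k+1)] - rational in k. x = (-4); t_0 = -3; negate the roots.


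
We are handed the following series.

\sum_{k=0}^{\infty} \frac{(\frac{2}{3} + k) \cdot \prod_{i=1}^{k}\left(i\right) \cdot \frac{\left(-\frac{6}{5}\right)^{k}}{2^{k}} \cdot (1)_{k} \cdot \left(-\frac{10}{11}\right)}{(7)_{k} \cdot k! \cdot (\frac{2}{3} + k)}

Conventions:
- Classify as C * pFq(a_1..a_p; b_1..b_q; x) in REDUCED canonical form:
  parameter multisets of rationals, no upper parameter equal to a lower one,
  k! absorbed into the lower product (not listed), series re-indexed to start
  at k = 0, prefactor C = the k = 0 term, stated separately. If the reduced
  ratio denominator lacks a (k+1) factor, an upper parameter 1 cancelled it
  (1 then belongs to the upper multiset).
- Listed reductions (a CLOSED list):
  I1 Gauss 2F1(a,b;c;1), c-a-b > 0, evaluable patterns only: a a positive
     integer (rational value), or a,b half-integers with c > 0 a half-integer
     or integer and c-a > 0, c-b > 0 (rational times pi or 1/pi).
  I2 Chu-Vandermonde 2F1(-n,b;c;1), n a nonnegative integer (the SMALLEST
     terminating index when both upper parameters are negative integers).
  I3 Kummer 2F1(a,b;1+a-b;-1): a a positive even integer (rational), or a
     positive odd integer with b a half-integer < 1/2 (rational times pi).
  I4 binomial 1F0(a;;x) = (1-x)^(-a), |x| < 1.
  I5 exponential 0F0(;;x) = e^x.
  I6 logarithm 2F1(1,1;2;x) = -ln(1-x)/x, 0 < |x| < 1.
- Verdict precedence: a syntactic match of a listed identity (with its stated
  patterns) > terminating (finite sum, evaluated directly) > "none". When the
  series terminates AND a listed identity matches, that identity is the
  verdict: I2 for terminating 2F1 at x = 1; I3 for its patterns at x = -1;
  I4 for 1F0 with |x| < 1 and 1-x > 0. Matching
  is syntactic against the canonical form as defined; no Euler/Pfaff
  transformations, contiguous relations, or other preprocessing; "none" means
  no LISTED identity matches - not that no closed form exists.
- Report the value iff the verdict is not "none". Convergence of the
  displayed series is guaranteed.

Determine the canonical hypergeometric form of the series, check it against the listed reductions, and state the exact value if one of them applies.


x = -\frac{3}{5} here; the reduced form reads 2F1, upper {1, 1}, lower {7}, C = -\frac{10}{11}. Verdict: none here - no I1-I6 shape fits x = -\frac{3}{5} with lower {7}.

First insight: with t_0 = -\frac{10}{11}, the two k-th powers (prefactor -10/11) combine into one argument.
Term ratio: r(k) = -\frac{3}{5} * (k+1) (k+1) / [(k+7) (k+1)] ; factor over Q: parameters, x = -\frac{3}{5}, and C = -\frac{10}{11}.


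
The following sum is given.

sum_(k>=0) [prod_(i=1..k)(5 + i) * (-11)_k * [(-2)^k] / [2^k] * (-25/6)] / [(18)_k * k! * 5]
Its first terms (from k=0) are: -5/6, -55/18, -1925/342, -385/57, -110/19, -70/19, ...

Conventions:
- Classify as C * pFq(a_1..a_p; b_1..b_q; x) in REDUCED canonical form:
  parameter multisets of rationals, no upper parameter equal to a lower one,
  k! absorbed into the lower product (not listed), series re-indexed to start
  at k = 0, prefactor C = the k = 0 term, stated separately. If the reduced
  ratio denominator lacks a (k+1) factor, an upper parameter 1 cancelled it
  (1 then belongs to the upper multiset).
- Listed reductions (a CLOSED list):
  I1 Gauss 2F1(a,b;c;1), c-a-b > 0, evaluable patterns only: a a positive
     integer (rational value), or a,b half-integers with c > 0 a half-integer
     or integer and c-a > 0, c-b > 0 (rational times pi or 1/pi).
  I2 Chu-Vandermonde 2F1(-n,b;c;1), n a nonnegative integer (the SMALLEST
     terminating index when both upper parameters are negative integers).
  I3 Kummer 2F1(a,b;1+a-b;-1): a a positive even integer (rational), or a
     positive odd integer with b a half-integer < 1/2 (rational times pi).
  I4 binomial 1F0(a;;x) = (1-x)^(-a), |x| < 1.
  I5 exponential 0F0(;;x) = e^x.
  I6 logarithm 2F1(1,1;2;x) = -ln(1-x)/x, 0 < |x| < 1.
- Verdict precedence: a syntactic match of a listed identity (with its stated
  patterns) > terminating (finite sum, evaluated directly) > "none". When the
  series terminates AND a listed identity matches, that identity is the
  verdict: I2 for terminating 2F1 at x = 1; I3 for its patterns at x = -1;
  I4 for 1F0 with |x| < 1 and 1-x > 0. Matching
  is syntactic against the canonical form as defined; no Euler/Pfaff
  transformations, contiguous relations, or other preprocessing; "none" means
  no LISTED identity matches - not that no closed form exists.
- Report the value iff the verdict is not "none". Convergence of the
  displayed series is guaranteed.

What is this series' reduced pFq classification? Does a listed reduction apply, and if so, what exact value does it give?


Prefactor -5/6, argument -1: 2F1 with upper {-11, 6} over lower {18}. Verdict: Kummer's theorem (I3) applies (x = -1; c = 18 equals 1+a-b for upper {-11, 6}: listed pattern). Sum: -85/3.

First insight: from the first term -5/6: the running product (C = -5/6) telescopes to a rising factorial.
Consecutive-term ratio: r(k) = (-1) * (k-11) (k+6) / [(k+18) (k+1)] - rational; roots negated = parameters, x = (-1), C = -5/6.


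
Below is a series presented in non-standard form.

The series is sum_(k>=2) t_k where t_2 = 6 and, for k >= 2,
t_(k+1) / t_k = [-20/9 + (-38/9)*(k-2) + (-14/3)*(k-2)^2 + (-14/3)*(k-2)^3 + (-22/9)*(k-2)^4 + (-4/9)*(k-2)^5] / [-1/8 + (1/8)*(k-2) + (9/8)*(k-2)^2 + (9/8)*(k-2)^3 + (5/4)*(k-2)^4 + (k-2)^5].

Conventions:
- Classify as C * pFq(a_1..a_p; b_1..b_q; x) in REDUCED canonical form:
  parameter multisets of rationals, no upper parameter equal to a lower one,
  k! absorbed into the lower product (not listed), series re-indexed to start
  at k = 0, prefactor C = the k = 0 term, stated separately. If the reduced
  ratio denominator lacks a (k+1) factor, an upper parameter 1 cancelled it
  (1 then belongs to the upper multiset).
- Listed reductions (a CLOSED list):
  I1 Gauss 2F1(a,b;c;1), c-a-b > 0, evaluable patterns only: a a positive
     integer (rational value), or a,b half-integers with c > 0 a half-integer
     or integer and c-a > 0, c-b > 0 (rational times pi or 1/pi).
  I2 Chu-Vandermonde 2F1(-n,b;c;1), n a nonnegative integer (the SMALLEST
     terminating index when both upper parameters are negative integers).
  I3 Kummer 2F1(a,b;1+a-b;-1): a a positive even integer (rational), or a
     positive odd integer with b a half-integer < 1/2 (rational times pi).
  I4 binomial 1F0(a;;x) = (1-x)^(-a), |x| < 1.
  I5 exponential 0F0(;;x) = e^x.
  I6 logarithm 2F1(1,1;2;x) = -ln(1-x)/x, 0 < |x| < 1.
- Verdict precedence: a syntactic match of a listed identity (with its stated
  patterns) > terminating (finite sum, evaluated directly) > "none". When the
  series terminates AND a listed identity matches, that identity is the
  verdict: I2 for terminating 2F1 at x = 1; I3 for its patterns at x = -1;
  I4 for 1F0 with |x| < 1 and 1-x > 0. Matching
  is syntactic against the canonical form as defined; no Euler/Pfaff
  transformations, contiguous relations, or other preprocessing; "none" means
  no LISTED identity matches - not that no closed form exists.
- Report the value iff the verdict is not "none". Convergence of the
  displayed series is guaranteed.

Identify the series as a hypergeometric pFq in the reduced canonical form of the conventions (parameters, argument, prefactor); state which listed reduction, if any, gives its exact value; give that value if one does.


Classification (C = 6): 3F2 with upper {1, 2, 5/2}, lower {-1/4, 1/2}, argument x = -4/9. Verdict: none (x = -4/9): each listed identity misses the multisets {1, 2, 5/2} ; {-1/4, 1/2}.

The tell: with t_0 = 6, roots of the ratio polynomials (C = 6) are the negated parameters.
Adjacent-term ratio: r(k) = (-4/9) * (k+1) (k+2) (k+5/2) / [(k-1/4) (k+1/2) (k+1)] - rational in k. x = (-4/9); t_0 = 6; negate the roots.


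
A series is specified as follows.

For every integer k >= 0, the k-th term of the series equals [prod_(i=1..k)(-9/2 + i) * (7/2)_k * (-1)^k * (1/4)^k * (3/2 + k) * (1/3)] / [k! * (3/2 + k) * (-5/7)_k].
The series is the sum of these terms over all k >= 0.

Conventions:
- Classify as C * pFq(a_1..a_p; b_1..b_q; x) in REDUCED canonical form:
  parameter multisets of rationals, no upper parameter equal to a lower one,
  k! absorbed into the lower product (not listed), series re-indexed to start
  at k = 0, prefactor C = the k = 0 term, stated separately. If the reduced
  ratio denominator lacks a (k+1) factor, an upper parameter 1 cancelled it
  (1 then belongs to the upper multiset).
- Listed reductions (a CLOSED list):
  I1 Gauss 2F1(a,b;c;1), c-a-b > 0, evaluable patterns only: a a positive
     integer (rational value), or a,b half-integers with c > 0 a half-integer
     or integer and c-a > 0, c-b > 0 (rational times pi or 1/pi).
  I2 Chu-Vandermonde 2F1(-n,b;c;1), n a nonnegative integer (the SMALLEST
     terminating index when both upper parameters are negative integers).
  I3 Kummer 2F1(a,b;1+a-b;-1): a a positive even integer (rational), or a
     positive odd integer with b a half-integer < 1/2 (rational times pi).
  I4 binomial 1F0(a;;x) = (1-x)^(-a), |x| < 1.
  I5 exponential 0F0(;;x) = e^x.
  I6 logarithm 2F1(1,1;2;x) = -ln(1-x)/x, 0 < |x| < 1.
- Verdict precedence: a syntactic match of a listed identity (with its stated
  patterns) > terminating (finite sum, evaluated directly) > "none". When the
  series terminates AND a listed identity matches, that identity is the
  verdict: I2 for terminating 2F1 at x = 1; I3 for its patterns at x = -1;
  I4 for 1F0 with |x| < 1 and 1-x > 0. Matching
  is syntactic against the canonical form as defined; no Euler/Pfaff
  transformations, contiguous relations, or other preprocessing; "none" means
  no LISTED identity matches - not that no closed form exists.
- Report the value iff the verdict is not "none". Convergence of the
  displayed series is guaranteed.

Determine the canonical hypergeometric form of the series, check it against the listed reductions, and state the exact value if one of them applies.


Structural cue: with t_0 = 1/3, striking the common factor k + 3/2 reduces the term (C = 1/3).
Ratio: r(k) = (-1/4) * (k-7/2) (k+7/2) / [(k-5/7) (k+1)] - rational; roots negated = parameters, x = (-1/4), C = 1/3.

The series (x = -1/4) is 2F1: upper {-7/2, 7/2}, lower {-5/7}, prefactor 1/3. Verdict: none - this 2F1 at x = -1/4 matches no listed pattern, and upper {-7/2, 7/2} holds no stopper.


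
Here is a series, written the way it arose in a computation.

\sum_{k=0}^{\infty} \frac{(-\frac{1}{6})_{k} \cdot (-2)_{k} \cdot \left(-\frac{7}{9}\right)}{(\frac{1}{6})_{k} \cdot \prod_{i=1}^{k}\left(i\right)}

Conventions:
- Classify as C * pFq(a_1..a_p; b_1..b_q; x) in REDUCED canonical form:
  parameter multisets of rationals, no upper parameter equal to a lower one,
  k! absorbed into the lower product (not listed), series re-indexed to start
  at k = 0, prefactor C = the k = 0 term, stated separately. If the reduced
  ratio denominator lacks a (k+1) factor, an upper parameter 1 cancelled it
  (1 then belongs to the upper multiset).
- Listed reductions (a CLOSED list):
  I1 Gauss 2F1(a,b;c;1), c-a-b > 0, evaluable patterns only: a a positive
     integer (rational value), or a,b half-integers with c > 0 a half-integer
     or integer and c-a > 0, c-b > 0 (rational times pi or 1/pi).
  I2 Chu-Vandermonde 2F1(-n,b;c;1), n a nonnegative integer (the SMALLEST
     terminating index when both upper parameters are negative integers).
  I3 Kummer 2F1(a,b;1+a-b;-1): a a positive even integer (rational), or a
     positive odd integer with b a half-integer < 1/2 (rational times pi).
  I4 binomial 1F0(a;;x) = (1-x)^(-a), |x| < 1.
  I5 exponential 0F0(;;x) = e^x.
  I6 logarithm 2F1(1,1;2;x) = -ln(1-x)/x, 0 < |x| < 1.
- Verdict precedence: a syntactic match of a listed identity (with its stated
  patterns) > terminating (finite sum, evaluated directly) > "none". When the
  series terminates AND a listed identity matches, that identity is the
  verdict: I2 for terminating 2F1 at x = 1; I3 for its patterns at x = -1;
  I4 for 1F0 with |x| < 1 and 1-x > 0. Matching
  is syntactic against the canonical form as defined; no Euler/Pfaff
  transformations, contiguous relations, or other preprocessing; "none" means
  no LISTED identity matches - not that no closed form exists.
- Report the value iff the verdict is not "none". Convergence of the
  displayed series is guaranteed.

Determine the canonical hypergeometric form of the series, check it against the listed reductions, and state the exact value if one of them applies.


Classification (C = -\frac{7}{9}): 2F1 with upper {-2, -\frac{1}{6}}, lower {\frac{1}{6}}, argument x = 1. Verdict: this is Vandermonde's identity (I2) (terminating 2F1 at x = 1 with n = 2, b = -1/6, c = \frac{1}{6}). Exact value: -\frac{16}{9}.

Key step: x = 1 and the product of the first k integers (prefactor -7/9) is k!.
Ratio: r(k) = 1 * (k-2) (k-\frac{1}{6}) / [(k+\frac{1}{6}) (k+1)] - poly over poly, x = 1 from leading terms; C = -\frac{7}{9} at k = 0.


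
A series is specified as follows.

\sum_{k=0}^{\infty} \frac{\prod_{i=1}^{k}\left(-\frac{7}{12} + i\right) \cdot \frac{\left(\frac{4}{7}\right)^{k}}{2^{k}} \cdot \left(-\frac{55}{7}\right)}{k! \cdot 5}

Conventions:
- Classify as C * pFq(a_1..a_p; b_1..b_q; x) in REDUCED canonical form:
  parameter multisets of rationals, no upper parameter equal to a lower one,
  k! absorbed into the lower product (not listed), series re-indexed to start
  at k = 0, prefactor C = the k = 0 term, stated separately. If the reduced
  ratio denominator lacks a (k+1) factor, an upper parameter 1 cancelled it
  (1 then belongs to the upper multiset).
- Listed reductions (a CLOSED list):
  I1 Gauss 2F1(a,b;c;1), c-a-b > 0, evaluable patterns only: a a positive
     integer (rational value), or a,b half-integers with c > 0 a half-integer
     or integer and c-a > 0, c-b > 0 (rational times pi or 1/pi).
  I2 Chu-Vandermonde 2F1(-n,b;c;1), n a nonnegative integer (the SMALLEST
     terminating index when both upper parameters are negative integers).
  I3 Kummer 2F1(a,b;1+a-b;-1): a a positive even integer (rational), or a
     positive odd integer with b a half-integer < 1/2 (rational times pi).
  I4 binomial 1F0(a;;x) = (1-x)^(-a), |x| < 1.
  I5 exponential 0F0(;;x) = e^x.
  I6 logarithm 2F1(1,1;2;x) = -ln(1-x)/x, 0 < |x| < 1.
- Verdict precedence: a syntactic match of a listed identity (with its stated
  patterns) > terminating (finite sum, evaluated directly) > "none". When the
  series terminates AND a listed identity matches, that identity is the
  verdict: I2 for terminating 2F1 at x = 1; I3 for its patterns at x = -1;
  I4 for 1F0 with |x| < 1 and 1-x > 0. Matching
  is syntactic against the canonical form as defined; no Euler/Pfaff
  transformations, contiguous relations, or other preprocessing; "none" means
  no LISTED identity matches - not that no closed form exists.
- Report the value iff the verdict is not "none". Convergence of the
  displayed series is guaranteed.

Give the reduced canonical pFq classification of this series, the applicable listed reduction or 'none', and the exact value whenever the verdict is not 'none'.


First insight: t_0 = -\frac{11}{7} here, and the running product (C = -11/7) telescopes to a rising factorial.
Consecutive-term ratio: r(k) = \frac{2}{7} * (k+\frac{5}{12}) / [(k+1)] ; factor over Q: parameters, x = \frac{2}{7}, and C = -\frac{11}{7}.

Classification (C = -\frac{11}{7}): 1F0 with upper {\frac{5}{12}}, lower {-}, argument x = \frac{2}{7}. Verdict: the binomial series (I4) applies (the 1F0 binomial series: exponent -5/12, x = \frac{2}{7}). Exact value: \left(-\frac{11}{7}\right) \cdot \left(\frac{5}{7}\right)^{-\frac{5}{12}}.


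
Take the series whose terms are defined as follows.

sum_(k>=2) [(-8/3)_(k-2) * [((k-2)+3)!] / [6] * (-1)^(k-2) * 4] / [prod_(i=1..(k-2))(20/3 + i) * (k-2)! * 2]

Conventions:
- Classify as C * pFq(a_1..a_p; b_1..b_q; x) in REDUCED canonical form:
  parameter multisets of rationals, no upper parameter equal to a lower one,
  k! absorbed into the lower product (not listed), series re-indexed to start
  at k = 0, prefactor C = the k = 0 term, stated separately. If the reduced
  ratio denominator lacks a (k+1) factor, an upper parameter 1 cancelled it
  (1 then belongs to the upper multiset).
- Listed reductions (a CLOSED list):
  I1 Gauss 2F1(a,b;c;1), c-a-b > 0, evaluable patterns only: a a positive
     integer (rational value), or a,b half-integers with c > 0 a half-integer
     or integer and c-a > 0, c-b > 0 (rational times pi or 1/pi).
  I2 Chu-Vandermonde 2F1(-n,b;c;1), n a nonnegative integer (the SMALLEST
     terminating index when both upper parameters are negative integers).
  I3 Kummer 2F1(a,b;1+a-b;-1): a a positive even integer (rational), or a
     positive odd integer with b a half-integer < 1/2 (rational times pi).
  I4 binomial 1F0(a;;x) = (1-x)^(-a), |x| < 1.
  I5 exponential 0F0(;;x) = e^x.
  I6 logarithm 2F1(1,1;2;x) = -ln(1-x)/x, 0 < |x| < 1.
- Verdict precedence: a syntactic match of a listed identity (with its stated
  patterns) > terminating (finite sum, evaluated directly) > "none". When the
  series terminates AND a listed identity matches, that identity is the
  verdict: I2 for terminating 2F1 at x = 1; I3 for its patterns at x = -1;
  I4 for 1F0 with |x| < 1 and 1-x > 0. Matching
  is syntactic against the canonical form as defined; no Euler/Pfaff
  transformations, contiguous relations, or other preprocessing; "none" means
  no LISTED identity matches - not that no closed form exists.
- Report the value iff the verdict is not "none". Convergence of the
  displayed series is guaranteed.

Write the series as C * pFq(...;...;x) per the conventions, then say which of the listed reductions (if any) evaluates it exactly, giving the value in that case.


The series (x = -1) is 2F1: upper {-8/3, 4}, lower {23/3}, prefactor 2. Verdict: the Kummer evaluation I3 matches (x = -1; c = 23/3 equals 1+a-b for upper {-8/3, 4}: listed pattern). Value: 170/27.

Key step: from the first term 2: the lower running product (C = 2, x = -1) is a rising factorial.
Adjacent-term ratio: r(k) = (-1) * (k-8/3) (k+4) / [(k+23/3) (k+1)] - rational; roots negated = parameters, x = (-1), C = 2.


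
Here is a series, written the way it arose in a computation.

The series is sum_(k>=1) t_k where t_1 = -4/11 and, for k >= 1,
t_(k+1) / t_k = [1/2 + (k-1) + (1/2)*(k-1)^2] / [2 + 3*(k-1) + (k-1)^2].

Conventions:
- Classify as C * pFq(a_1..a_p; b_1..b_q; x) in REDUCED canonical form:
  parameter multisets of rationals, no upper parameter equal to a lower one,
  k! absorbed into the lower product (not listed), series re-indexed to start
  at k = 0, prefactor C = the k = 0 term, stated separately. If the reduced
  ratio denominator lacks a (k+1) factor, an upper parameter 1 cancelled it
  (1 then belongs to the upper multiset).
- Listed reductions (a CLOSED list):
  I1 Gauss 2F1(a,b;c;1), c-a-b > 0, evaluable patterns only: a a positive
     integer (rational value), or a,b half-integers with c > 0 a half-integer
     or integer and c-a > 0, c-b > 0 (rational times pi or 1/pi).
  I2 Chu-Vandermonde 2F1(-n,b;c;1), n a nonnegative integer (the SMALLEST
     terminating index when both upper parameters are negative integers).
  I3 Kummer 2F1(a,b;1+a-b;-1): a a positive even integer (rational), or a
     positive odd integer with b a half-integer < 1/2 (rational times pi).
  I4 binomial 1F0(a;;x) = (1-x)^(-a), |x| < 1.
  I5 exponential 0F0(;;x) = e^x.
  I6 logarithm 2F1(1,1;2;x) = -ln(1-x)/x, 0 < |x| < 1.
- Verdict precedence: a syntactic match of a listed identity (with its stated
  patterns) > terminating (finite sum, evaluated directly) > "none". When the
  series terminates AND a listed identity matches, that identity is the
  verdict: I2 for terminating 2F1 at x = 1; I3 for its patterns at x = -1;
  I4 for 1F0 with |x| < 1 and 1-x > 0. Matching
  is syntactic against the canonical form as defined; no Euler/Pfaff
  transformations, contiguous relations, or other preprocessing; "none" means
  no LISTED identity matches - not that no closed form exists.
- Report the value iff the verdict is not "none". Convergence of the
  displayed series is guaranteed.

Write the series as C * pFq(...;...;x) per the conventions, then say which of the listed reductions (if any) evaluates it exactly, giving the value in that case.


The series (x = 1/2) is 2F1: upper {1, 1}, lower {2}, prefactor -4/11. Verdict: the logarithmic series (I6) fires (the logarithm: parameters (1,1;2), x = 1/2). Value: (8/11) * ln(1/2).

Structural cue: from the first term -4/11: the expanded ratio factors over Q; C = -4/11, roots give parameters.
Adjacent-term ratio: r(k) = (1/2) * (k+1) (k+1) / [(k+2) (k+1)] - rational in k, leading ratio (1/2); with t_0 = -4/11, classification follows.


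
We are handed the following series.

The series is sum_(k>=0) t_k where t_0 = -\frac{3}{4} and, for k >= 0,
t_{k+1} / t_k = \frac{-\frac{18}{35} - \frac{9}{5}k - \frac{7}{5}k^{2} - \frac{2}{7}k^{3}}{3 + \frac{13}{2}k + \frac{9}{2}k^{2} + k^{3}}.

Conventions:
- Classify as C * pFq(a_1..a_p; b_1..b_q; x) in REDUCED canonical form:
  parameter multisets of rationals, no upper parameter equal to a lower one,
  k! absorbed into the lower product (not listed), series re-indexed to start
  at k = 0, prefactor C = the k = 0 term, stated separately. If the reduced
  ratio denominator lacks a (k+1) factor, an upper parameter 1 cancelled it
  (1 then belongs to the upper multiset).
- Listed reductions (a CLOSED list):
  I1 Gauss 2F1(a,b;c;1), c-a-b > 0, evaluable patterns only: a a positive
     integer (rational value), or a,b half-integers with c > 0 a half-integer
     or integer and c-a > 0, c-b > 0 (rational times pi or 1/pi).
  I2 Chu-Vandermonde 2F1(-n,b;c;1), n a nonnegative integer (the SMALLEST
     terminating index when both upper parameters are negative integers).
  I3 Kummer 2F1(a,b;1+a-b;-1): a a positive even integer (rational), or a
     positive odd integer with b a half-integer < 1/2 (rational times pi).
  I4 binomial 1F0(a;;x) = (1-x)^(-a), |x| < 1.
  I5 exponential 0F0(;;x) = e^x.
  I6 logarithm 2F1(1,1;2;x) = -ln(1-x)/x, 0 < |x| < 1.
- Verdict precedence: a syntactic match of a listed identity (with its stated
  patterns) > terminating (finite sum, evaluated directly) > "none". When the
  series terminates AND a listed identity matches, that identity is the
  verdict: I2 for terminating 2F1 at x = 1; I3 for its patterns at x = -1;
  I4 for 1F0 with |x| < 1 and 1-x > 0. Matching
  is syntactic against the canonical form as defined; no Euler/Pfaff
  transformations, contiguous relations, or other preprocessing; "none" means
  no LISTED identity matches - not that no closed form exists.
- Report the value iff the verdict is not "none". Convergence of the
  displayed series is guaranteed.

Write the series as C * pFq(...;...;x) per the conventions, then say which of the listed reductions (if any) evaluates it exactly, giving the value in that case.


At argument -\frac{2}{7}: a 2F1 with upper {\frac{2}{5}, 3}, lower {2}, scaled by C = -\frac{3}{4}. Verdict: none. A 2F1 with upper {\frac{2}{5}, 3} fits none of I1-I6 at x = -\frac{2}{7}; the sum runs forever.

Structural cue: t_0 being -\frac{3}{4}, the expanded ratio factors over Q; C = -3/4, roots give parameters.
Step ratio: r(k) = -\frac{2}{7} * (k+\frac{2}{5}) (k+3) / [(k+2) (k+1)] ; factor over Q: parameters, x = -\frac{2}{7}, and C = -\frac{3}{4}.


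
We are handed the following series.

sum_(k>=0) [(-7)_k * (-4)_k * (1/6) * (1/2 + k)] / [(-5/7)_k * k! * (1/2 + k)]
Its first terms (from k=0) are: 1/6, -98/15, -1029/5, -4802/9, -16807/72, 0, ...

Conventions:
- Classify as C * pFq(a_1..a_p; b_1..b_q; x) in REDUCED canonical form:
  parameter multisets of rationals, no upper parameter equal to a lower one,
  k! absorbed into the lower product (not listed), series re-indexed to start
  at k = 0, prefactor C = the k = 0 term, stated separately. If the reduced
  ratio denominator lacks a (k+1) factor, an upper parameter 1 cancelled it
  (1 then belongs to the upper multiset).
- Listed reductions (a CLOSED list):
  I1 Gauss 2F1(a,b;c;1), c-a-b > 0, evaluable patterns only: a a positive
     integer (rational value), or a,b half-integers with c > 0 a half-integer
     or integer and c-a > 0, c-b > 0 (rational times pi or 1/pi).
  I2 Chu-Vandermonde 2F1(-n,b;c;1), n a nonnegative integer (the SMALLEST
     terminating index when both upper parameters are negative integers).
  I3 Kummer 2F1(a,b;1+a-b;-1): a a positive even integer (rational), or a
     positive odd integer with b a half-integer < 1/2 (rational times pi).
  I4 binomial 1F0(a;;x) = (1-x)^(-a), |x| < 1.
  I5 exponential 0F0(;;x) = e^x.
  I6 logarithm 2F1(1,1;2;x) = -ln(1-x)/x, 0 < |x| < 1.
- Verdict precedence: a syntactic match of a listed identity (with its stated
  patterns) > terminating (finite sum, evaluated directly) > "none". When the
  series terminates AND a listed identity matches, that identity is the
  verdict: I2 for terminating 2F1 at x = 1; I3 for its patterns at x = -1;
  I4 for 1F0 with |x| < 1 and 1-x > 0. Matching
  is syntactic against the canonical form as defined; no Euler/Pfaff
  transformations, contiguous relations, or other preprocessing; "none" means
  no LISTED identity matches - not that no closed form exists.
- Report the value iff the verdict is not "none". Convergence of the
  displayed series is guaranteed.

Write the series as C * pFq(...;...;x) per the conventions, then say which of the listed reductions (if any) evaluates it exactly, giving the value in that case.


Prefactor 1/6, argument 1: 2F1 with upper {-7, -4} over lower {-5/7}. Verdict: Chu-Vandermonde (I2) applies (terminating 2F1 at x = 1 with n = 4, b = -7, c = -5/7). Sum: -70499/72.

Structural cue: t_0 being 1/6, k + 1/2 divides numerator and denominator alike; C = 1/6 after cancelling.
Adjacent-term ratio: r(k) = 1 * (k-7) (k-4) / [(k-5/7) (k+1)] - poly over poly, x = 1 from leading terms; C = 1/6 at k = 0.


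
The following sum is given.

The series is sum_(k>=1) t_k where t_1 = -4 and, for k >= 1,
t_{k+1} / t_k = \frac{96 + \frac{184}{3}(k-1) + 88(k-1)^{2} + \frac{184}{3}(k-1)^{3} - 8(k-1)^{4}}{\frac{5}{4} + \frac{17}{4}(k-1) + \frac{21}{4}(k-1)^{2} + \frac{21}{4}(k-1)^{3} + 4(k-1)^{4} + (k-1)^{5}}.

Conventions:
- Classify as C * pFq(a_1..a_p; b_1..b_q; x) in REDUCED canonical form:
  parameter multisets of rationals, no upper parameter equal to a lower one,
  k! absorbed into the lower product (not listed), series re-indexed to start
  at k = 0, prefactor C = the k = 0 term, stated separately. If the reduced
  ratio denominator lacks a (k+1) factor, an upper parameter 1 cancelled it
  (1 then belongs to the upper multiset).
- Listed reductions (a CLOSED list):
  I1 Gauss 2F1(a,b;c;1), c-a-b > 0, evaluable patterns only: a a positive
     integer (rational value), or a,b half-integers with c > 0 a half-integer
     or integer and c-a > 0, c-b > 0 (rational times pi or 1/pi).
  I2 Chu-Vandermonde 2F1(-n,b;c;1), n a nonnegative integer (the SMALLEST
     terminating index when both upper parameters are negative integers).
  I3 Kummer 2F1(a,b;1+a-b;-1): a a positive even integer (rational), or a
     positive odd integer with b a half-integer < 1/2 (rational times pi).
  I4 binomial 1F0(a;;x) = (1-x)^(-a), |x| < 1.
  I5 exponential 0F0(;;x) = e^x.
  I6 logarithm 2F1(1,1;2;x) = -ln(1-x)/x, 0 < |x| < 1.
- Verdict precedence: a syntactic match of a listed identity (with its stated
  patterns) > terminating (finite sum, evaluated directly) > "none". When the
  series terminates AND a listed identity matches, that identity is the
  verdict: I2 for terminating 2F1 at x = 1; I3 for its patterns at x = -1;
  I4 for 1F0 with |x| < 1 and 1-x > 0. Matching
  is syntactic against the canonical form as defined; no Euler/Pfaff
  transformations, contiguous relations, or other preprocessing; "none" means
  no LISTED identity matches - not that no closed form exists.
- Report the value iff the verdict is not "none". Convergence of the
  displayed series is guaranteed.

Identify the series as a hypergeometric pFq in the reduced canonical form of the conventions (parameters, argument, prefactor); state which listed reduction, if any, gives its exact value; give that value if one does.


Canonical form: C = -4 times 2F2 with upper {-9, \frac{4}{3}}, lower {\frac{1}{2}, \frac{5}{2}}, x = -8. Verdict: terminating - no listed pattern fits, but -9 in the upper list cuts the series at k = 9; direct evaluation. Value: -\frac{3203962822097966237444}{10273677868879425}.

Key observation: with t_0 = -4, cancel k^2 + 1 from the displayed ratio first; then C = -4, x = -8.
Ratio: r(k) = -8 * (k-9) (k+\frac{4}{3}) / [(k+\frac{1}{2}) (k+\frac{5}{2}) (k+1)] - rational; roots negated = parameters, x = -8, C = -4.


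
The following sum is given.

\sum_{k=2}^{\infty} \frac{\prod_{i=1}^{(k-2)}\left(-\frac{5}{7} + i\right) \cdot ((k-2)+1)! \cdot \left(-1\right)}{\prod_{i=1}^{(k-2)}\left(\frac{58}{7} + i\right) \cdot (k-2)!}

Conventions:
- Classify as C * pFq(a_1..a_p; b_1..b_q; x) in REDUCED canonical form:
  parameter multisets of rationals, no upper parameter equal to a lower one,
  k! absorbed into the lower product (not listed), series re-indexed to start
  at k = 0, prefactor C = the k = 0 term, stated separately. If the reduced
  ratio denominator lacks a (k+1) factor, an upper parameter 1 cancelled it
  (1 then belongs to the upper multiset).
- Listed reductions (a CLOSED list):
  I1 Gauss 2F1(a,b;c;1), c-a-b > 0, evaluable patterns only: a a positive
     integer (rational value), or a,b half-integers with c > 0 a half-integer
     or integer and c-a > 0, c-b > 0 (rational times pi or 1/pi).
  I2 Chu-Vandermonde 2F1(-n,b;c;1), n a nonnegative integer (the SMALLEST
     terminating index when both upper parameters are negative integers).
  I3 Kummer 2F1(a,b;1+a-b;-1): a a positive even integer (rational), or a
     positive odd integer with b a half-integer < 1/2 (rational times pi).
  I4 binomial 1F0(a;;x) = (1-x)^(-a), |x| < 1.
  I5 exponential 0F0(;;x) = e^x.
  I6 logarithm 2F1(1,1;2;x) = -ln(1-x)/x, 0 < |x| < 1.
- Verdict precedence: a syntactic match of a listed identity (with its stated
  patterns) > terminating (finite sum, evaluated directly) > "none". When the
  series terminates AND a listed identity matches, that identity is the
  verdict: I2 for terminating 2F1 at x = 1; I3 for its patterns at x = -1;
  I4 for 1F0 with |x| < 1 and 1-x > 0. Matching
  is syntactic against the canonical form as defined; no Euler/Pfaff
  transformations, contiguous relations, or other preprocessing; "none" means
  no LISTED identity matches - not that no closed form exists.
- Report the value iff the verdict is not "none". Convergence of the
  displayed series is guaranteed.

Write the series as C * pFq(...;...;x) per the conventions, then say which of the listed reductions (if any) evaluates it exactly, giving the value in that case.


Classification (C = -1): 2F1 with upper {\frac{2}{7}, 2}, lower {\frac{65}{7}}, argument x = 1. Verdict: this is the Gauss summation I1 (x = 1: the Gamma ratio telescopes since c-a-b = 7 > 0 and a = 2 in Z>0). Value: -\frac{1479}{1372}.

Structural cue: from the first term -1: the running product (prefactor -1) telescopes to a rising factorial.
Ratio: r(k) = 1 * (k+\frac{2}{7}) (k+2) / [(k+\frac{65}{7}) (k+1)] - rational in k, leading ratio 1; with t_0 = -1, classification follows.
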